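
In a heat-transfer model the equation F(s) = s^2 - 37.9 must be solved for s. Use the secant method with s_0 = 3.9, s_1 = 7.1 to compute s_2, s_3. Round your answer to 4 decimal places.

F(3.9) = -22.690000, F(7.1) = 12.510000
s_2 = 7.100000 − 12.510000·(7.100000 − 3.900000) / (12.510000 − (-22.690000)) = 7.100000 − (40.032000)/(35.200000) = 5.962727
F(5.962727) = -2.345883
s_3 = 5.962727 − (-2.345883)·(5.962727 − 7.100000) / (-2.345883 − 12.510000) = 5.962727 − (2.667909)/(-14.855883) = 6.142313

5.9627, 6.1423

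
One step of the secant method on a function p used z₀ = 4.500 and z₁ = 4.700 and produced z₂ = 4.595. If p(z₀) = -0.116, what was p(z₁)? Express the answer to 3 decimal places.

The secant line through (4.500, -0.116) and (4.700, p(z₁)) crosses zero at z₂ = 4.595.
So (4.500, -0.116), (4.700, p(z₁)), (4.595, 0) are collinear:
p(z₁) = -0.116 · (4.700 − 4.595) / (4.500 − 4.595) = -0.116 · (0.10500)/(-0.09500) = 0.12821

0.128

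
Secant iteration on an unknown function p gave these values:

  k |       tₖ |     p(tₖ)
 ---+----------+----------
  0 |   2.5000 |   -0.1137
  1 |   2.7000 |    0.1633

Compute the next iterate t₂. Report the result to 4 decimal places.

2.5821

t₂ = 2.7000 − 0.1633·(2.7000 − 2.5000) / (0.1633 − (-0.1137))
   = 2.7000 − (0.032660)/(0.277000) = 2.582094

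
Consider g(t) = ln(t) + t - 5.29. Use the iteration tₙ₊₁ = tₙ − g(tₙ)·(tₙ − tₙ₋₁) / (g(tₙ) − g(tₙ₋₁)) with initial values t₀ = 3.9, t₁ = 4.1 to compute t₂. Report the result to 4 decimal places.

g(3.9) = -0.029023, g(4.1) = 0.220987
t₂ = 4.100000 − 0.220987·(4.100000 − 3.900000) / (0.220987 − (-0.029023)) = 4.100000 − (0.044197)/(0.250010) = 3.923218

3.9232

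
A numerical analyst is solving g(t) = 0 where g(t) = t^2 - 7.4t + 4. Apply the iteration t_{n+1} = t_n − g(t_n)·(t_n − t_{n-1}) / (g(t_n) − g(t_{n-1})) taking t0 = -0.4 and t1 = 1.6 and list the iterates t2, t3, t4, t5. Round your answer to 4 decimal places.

0.7484, 0.5548, 0.5880, 0.5871

g(-0.4) = 7.120000, g(1.6) = -5.280000
t2 = 1.600000 − (-5.280000)·(1.600000 − (-0.400000)) / (-5.280000 − 7.120000) = 1.600000 − (-10.560000)/(-12.400000) = 0.748387
g(0.748387) = -0.977981
t3 = 0.748387 − (-0.977981)·(0.748387 − 1.600000) / (-0.977981 − (-5.280000)) = 0.748387 − (0.832861)/(4.302019) = 0.554789
g(0.554789) = 0.202351
t4 = 0.554789 − 0.202351·(0.554789 − 0.748387) / (0.202351 − (-0.977981)) = 0.554789 − (-0.039175)/(1.180332) = 0.587979
g(0.587979) = -0.005324
t5 = 0.587979 − (-0.005324)·(0.587979 − 0.554789) / (-0.005324 − 0.202351) = 0.587979 − (-0.000177)/(-0.207674) = 0.587128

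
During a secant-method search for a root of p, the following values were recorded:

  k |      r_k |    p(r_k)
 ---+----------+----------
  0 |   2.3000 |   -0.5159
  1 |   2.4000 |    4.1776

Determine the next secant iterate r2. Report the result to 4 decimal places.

r2 = 2.4000 − 4.1776·(2.4000 − 2.3000) / (4.1776 − (-0.5159))
   = 2.4000 − (0.417760)/(4.693500) = 2.310992

2.3110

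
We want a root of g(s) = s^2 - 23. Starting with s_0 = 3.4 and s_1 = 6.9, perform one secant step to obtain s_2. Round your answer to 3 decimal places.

4.511

g(3.4) = -11.44000, g(6.9) = 24.61000
s_2 = 6.90000 − 24.61000·(6.90000 − 3.40000) / (24.61000 − (-11.44000)) = 6.90000 − (86.13500)/(36.05000) = 4.51068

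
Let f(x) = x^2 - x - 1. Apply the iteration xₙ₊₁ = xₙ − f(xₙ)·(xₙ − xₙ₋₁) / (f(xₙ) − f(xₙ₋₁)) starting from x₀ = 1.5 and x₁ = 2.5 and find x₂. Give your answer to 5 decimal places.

1.58333

f(1.5) = -0.2500000, f(2.5) = 2.7500000
x₂ = 2.5000000 − 2.7500000·(2.5000000 − 1.5000000) / (2.7500000 − (-0.2500000)) = 2.5000000 − (2.7500000)/(3.0000000) = 1.5833333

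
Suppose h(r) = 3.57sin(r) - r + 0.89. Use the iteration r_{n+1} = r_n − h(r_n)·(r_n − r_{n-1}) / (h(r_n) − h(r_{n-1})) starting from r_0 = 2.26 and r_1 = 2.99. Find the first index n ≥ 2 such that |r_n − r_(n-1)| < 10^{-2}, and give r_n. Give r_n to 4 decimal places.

h(2.26) = 1.385157, h(2.99) = -1.560885
r_2 = 2.990000 − (-1.560885)·(0.730000)/(-2.946042) = 2.603228;  |Δ| = 0.386772
h(2.603228) = 0.117227
r_3 = 2.603228 − 0.117227·(-0.386772)/(1.678111) = 2.630247;  |Δ| = 0.027018
h(2.630247) = 0.006738
r_4 = 2.630247 − 0.006738·(0.027018)/(-0.110489) = 2.631894;  |Δ| = 0.001648
|r_4 − r_3| = 0.001648 < 10^{-2}

n = 4, r_n = 2.6319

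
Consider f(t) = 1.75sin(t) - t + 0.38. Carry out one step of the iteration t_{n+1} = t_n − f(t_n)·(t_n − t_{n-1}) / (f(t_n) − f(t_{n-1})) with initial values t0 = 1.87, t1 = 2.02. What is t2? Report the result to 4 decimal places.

1.9812

f(1.87) = 0.182250, f(2.02) = -0.063612
t2 = 2.020000 − (-0.063612)·(2.020000 − 1.870000) / (-0.063612 − 0.182250) = 2.020000 − (-0.009542)/(-0.245862) = 1.981190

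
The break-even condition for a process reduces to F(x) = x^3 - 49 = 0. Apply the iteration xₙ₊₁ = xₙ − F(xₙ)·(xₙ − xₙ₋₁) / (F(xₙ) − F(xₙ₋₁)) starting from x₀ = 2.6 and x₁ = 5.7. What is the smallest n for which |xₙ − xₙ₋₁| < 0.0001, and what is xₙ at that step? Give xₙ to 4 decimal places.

F(2.6) = -31.424000, F(5.7) = 136.193000
x₂ = 5.700000 − 136.193000·(3.100000)/(167.617000) = 3.181173;  |Δ| = 2.518827
F(3.181173) = -16.806983
x₃ = 3.181173 − (-16.806983)·(-2.518827)/(-152.999983) = 3.457865;  |Δ| = 0.276692
F(3.457865) = -7.654906
x₄ = 3.457865 − (-7.654906)·(0.276692)/(9.152076) = 3.689293;  |Δ| = 0.231429
F(3.689293) = 1.214546
x₅ = 3.689293 − 1.214546·(0.231429)/(8.869453) = 3.657602;  |Δ| = 0.031691
F(3.657602) = -0.068393
x₆ = 3.657602 − (-0.068393)·(-0.031691)/(-1.282939) = 3.659292;  |Δ| = 0.001689
F(3.659292) = -0.000558
x₇ = 3.659292 − (-0.000558)·(0.001689)/(0.067835) = 3.659306;  |Δ| = 0.000014
|x₇ − x₆| = 0.000014 < 0.0001

n = 7, xₙ = 3.6593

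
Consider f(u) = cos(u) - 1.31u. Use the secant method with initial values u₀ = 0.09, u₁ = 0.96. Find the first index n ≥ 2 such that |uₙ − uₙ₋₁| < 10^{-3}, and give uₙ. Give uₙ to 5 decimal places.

f(0.09) = 0.8780527, f(0.96) = -0.6840800
u₂ = 0.9600000 − (-0.6840800)·(0.8700000)/(-1.5621327) = 0.5790147;  |Δ| = 0.3809853
f(0.5790147) = 0.0784930
u₃ = 0.5790147 − 0.0784930·(-0.3809853)/(0.7625730) = 0.6182302;  |Δ| = 0.0392155
f(0.6182302) = 0.0050240
u₄ = 0.6182302 − 0.0050240·(0.0392155)/(-0.0734690) = 0.6209118;  |Δ| = 0.0026816
f(0.6209118) = -0.0000462
u₅ = 0.6209118 − (-0.0000462)·(0.0026816)/(-0.0050702) = 0.6208874;  |Δ| = 0.0000244
|u₅ − u₄| = 0.0000244 < 10^{-3}

n = 5, uₙ = 0.62089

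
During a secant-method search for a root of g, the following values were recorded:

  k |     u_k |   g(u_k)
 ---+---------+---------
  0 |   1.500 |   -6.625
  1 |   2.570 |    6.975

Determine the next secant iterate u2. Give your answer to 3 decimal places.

2.021

u2 = 2.570 − 6.975·(2.570 − 1.500) / (6.975 − (-6.625))
   = 2.570 − (7.46325)/(13.60000) = 2.02123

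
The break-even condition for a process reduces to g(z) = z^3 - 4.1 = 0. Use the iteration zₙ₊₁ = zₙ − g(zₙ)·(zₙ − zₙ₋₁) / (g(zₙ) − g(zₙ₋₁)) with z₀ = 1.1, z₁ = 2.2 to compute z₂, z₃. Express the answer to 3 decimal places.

1.427, 1.546

g(1.1) = -2.76900, g(2.2) = 6.54800
z₂ = 2.20000 − 6.54800·(2.20000 − 1.10000) / (6.54800 − (-2.76900)) = 2.20000 − (7.20280)/(9.31700) = 1.42692
g(1.42692) = -1.19466
z₃ = 1.42692 − (-1.19466)·(1.42692 − 2.20000) / (-1.19466 − 6.54800) = 1.42692 − (0.92357)/(-7.74266) = 1.54620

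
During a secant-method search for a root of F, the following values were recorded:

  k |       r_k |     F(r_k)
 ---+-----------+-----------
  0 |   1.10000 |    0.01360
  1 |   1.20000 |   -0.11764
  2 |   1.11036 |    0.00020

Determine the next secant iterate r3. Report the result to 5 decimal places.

1.11051

r3 = 1.11036 − 0.00020·(1.11036 − 1.20000) / (0.00020 − (-0.11764))
   = 1.11036 − (-0.0000179)/(0.1178400) = 1.1105121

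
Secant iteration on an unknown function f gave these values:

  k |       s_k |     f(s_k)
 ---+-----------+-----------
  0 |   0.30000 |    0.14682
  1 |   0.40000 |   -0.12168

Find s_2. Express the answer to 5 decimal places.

s_2 = 0.40000 − (-0.12168)·(0.40000 − 0.30000) / (-0.12168 − 0.14682)
   = 0.40000 − (-0.0121680)/(-0.2685000) = 0.3546816

0.35468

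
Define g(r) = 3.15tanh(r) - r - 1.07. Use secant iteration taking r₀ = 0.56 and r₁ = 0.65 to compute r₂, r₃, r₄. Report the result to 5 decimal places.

g(0.56) = -0.0298711, g(0.65) = 0.0807604
r₂ = 0.6500000 − 0.0807604·(0.6500000 − 0.5600000) / (0.0807604 − (-0.0298711)) = 0.6500000 − (0.0072684)/(0.1106315) = 0.5843005
g(0.5843005) = 0.0019194
r₃ = 0.5843005 − 0.0019194·(0.5843005 − 0.6500000) / (0.0019194 − 0.0807604) = 0.5843005 − (-0.0001261)/(-0.0788410) = 0.5827010
g(0.5827010) = -0.0001297
r₄ = 0.5827010 − (-0.0001297)·(0.5827010 − 0.5843005) / (-0.0001297 − 0.0019194) = 0.5827010 − (0.0000002)/(-0.0020490) = 0.5828023

0.58430, 0.58270, 0.58280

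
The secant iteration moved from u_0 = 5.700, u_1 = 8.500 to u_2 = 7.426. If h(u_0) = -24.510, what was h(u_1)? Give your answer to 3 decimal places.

15.251

The secant line through (5.700, -24.510) and (8.500, h(u_1)) crosses zero at u_2 = 7.426.
So (5.700, -24.510), (8.500, h(u_1)), (7.426, 0) are collinear:
h(u_1) = -24.510 · (8.500 − 7.426) / (5.700 − 7.426) = -24.510 · (1.07400)/(-1.72600) = 15.25130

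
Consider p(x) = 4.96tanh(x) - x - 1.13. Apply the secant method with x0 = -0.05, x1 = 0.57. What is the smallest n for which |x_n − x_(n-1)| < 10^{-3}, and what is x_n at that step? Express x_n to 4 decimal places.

p(-0.05) = -1.327794, p(0.57) = 0.856182
x2 = 0.570000 − 0.856182·(0.620000)/(2.183976) = 0.326942;  |Δ| = 0.243058
p(0.326942) = 0.109279
x3 = 0.326942 − 0.109279·(-0.243058)/(-0.746903) = 0.291380;  |Δ| = 0.035562
p(0.291380) = -0.015693
x4 = 0.291380 − (-0.015693)·(-0.035562)/(-0.124971) = 0.295846;  |Δ| = 0.004465
p(0.295846) = 0.000186
x5 = 0.295846 − 0.000186·(0.004465)/(0.015878) = 0.295794;  |Δ| = 0.000052
|x5 − x4| = 0.000052 < 10^{-3}

n = 5, x_n = 0.2958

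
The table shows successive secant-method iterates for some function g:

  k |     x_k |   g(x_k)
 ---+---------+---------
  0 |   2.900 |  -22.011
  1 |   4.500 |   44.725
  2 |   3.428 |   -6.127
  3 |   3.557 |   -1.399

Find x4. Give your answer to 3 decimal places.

3.595

x4 = 3.557 − (-1.399)·(3.557 − 3.428) / (-1.399 − (-6.127))
   = 3.557 − (-0.18047)/(4.72800) = 3.59517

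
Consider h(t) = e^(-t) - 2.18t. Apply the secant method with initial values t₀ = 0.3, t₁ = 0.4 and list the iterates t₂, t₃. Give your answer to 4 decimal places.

h(0.3) = 0.086818, h(0.4) = -0.201680
t₂ = 0.400000 − (-0.201680)·(0.400000 − 0.300000) / (-0.201680 − 0.086818) = 0.400000 − (-0.020168)/(-0.288498) = 0.330093
h(0.330093) = -0.000746
t₃ = 0.330093 − (-0.000746)·(0.330093 − 0.400000) / (-0.000746 − (-0.201680)) = 0.330093 − (0.000052)/(0.200934) = 0.329834

0.3301, 0.3298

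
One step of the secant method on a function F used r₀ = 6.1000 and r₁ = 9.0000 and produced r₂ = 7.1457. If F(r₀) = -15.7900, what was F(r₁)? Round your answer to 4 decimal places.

27.9998

The secant line through (6.1000, -15.7900) and (9.0000, F(r₁)) crosses zero at r₂ = 7.1457.
So (6.1000, -15.7900), (9.0000, F(r₁)), (7.1457, 0) are collinear:
F(r₁) = -15.7900 · (9.0000 − 7.1457) / (6.1000 − 7.1457) = -15.7900 · (1.854300)/(-1.045700) = 27.999806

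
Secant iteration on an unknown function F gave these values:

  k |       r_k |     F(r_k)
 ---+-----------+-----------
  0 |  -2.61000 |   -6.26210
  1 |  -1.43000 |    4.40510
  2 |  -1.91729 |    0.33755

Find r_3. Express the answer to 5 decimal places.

-1.95773

r_3 = -1.91729 − 0.33755·(-1.91729 − (-1.43000)) / (0.33755 − 4.40510)
   = -1.91729 − (-0.1644847)/(-4.0675500) = -1.9577283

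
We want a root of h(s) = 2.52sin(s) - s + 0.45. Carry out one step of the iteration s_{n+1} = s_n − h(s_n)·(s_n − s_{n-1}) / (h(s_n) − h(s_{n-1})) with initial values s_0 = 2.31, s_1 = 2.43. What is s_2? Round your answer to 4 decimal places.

h(2.31) = 0.002293, h(2.43) = -0.334337
s_2 = 2.430000 − (-0.334337)·(2.430000 − 2.310000) / (-0.334337 − 0.002293) = 2.430000 − (-0.040120)/(-0.336631) = 2.310818

2.3108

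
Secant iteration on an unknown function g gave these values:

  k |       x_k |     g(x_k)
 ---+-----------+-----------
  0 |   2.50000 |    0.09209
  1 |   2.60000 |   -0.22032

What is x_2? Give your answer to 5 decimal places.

2.52948

x_2 = 2.60000 − (-0.22032)·(2.60000 − 2.50000) / (-0.22032 − 0.09209)
   = 2.60000 − (-0.0220320)/(-0.3124100) = 2.5294773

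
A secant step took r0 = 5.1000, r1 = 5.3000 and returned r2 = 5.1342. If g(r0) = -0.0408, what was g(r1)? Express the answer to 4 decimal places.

0.1978

The secant line through (5.1000, -0.0408) and (5.3000, g(r1)) crosses zero at r2 = 5.1342.
So (5.1000, -0.0408), (5.3000, g(r1)), (5.1342, 0) are collinear:
g(r1) = -0.0408 · (5.3000 − 5.1342) / (5.1000 − 5.1342) = -0.0408 · (0.165800)/(-0.034200) = 0.197796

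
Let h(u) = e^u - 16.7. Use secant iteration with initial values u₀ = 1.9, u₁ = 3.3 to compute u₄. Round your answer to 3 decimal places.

2.822

h(1.9) = -10.01411, h(3.3) = 10.41264
u₂ = 3.30000 − 10.41264·(3.30000 − 1.90000) / (10.41264 − (-10.01411)) = 3.30000 − (14.57769)/(20.42674) = 2.58634
h(2.58634) = -3.41889
u₃ = 2.58634 − (-3.41889)·(2.58634 − 3.30000) / (-3.41889 − 10.41264) = 2.58634 − (2.43992)/(-13.83153) = 2.76275
h(2.76275) = -0.85672
u₄ = 2.76275 − (-0.85672)·(2.76275 − 2.58634) / (-0.85672 − (-3.41889)) = 2.76275 − (-0.15113)/(2.56217) = 2.82173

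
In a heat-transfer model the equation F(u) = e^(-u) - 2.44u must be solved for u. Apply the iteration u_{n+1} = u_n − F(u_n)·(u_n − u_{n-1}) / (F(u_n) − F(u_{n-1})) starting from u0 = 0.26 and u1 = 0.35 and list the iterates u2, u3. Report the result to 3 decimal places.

F(0.26) = 0.13665, F(0.35) = -0.14931
u2 = 0.35000 − (-0.14931)·(0.35000 − 0.26000) / (-0.14931 − 0.13665) = 0.35000 − (-0.01344)/(-0.28596) = 0.30301
F(0.30301) = -0.00075
u3 = 0.30301 − (-0.00075)·(0.30301 − 0.35000) / (-0.00075 − (-0.14931)) = 0.30301 − (0.00004)/(0.14857) = 0.30277

0.303, 0.303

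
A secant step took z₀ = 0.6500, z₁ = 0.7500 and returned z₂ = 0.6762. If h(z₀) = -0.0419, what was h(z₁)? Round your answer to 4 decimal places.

0.1180

The secant line through (0.6500, -0.0419) and (0.7500, h(z₁)) crosses zero at z₂ = 0.6762.
So (0.6500, -0.0419), (0.7500, h(z₁)), (0.6762, 0) are collinear:
h(z₁) = -0.0419 · (0.7500 − 0.6762) / (0.6500 − 0.6762) = -0.0419 · (0.073800)/(-0.026200) = 0.118024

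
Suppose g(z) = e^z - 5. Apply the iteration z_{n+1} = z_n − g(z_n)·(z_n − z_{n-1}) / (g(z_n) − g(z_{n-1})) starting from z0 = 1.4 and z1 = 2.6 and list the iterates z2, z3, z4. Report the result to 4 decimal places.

g(1.4) = -0.944800, g(2.6) = 8.463738
z2 = 2.600000 − 8.463738·(2.600000 − 1.400000) / (8.463738 − (-0.944800)) = 2.600000 − (10.156486)/(9.408538) = 1.520503
g(1.520503) = -0.425473
z3 = 1.520503 − (-0.425473)·(1.520503 − 2.600000) / (-0.425473 − 8.463738) = 1.520503 − (0.459297)/(-8.889211) = 1.572172
g(1.572172) = -0.182899
z4 = 1.572172 − (-0.182899)·(1.572172 − 1.520503) / (-0.182899 − (-0.425473)) = 1.572172 − (-0.009450)/(0.242574) = 1.611130

1.5205, 1.5722, 1.6111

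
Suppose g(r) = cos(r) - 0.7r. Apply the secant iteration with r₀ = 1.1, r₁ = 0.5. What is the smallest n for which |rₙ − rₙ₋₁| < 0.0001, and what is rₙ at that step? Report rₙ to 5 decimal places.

n = 5, rₙ = 0.89434

g(1.1) = -0.3164039, g(0.5) = 0.5275826
r₂ = 0.5000000 − 0.5275826·(-0.6000000)/(0.8439864) = 0.8750647;  |Δ| = 0.3750647
g(0.8750647) = 0.0284019
r₃ = 0.8750647 − 0.0284019·(0.3750647)/(-0.4991807) = 0.8964048;  |Δ| = 0.0213401
g(0.8964048) = -0.0030612
r₄ = 0.8964048 − (-0.0030612)·(0.0213401)/(-0.0314630) = 0.8943285;  |Δ| = 0.0020763
g(0.8943285) = 0.0000126
r₅ = 0.8943285 − 0.0000126·(-0.0020763)/(0.0030738) = 0.8943370;  |Δ| = 0.0000085
|r₅ − r₄| = 0.0000085 < 0.0001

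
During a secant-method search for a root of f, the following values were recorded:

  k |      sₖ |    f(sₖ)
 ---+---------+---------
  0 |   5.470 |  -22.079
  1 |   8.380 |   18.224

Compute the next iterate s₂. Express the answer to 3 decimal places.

s₂ = 8.380 − 18.224·(8.380 − 5.470) / (18.224 − (-22.079))
   = 8.380 − (53.03184)/(40.30300) = 7.06417

7.064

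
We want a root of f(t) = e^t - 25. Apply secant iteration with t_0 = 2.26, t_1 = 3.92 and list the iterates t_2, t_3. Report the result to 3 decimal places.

f(2.26) = -15.41691, f(3.92) = 25.40044
t_2 = 3.92000 − 25.40044·(3.92000 − 2.26000) / (25.40044 − (-15.41691)) = 3.92000 − (42.16474)/(40.81736) = 2.88699
f(2.88699) = -7.06077
t_3 = 2.88699 − (-7.06077)·(2.88699 − 3.92000) / (-7.06077 − 25.40044) = 2.88699 − (7.29385)/(-32.46121) = 3.11168

2.887, 3.112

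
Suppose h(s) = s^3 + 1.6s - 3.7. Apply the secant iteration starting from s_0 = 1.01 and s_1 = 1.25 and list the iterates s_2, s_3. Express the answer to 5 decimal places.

h(1.01) = -1.0536990, h(1.25) = 0.2531250
s_2 = 1.2500000 − 0.2531250·(1.2500000 − 1.0100000) / (0.2531250 − (-1.0536990)) = 1.2500000 − (0.0607500)/(1.3068240) = 1.2035133
h(1.2035133) = -0.0311571
s_3 = 1.2035133 − (-0.0311571)·(1.2035133 − 1.2500000) / (-0.0311571 − 0.2531250) = 1.2035133 − (0.0014484)/(-0.2842821) = 1.2086082

1.20351, 1.20861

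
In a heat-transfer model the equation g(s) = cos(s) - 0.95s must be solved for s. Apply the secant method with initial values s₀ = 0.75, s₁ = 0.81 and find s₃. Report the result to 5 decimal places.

0.76173

g(0.75) = 0.0191889, g(0.81) = -0.0800016
s₂ = 0.8100000 − (-0.0800016)·(0.8100000 − 0.7500000) / (-0.0800016 − 0.0191889) = 0.8100000 − (-0.0048001)/(-0.0991904) = 0.7616073
g(0.7616073) = 0.0002009
s₃ = 0.7616073 − 0.0002009·(0.7616073 − 0.8100000) / (0.0002009 − (-0.0800016)) = 0.7616073 − (-0.0000097)/(0.0802024) = 0.7617285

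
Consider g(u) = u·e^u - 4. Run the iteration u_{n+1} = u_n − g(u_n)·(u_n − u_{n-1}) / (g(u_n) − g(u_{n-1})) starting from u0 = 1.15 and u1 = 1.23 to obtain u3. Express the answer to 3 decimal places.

1.202

g(1.15) = -0.36808, g(1.23) = 0.20811
u2 = 1.23000 − 0.20811·(1.23000 − 1.15000) / (0.20811 − (-0.36808)) = 1.23000 − (0.01665)/(0.57619) = 1.20111
g(1.20111) = -0.00778
u3 = 1.20111 − (-0.00778)·(1.20111 − 1.23000) / (-0.00778 − 0.20811) = 1.20111 − (0.00022)/(-0.21589) = 1.20215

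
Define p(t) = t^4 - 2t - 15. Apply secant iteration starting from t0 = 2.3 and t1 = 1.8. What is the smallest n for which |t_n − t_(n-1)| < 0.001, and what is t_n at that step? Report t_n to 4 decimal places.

p(2.3) = 8.384100, p(1.8) = -8.102400
t2 = 1.800000 − (-8.102400)·(-0.500000)/(-16.486500) = 2.045728;  |Δ| = 0.245728
p(2.045728) = -1.577195
t3 = 2.045728 − (-1.577195)·(0.245728)/(6.525205) = 2.105123;  |Δ| = 0.059395
p(2.105123) = 0.428321
t4 = 2.105123 − 0.428321·(0.059395)/(2.005516) = 2.092438;  |Δ| = 0.012685
p(2.092438) = -0.015397
t5 = 2.092438 − (-0.015397)·(-0.012685)/(-0.443718) = 2.092878;  |Δ| = 0.000440
|t5 − t4| = 0.000440 < 0.001

n = 5, t_n = 2.0929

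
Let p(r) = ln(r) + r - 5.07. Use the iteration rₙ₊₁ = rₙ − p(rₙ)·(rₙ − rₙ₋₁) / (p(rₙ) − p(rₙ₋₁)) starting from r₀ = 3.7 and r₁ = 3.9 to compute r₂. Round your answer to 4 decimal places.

3.7488

p(3.7) = -0.061667, p(3.9) = 0.190977
r₂ = 3.900000 − 0.190977·(3.900000 − 3.700000) / (0.190977 − (-0.061667)) = 3.900000 − (0.038195)/(0.252644) = 3.748818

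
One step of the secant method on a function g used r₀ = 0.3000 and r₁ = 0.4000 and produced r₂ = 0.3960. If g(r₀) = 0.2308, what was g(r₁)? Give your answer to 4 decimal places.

The secant line through (0.3000, 0.2308) and (0.4000, g(r₁)) crosses zero at r₂ = 0.3960.
So (0.3000, 0.2308), (0.4000, g(r₁)), (0.3960, 0) are collinear:
g(r₁) = 0.2308 · (0.4000 − 0.3960) / (0.3000 − 0.3960) = 0.2308 · (0.004000)/(-0.096000) = -0.009617

-0.0096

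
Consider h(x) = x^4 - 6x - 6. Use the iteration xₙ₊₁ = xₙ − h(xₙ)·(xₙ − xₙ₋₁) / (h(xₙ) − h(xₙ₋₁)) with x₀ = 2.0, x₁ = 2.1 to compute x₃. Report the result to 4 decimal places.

2.0720

h(2.0) = -2.000000, h(2.1) = 0.848100
x₂ = 2.100000 − 0.848100·(2.100000 − 2.000000) / (0.848100 − (-2.000000)) = 2.100000 − (0.084810)/(2.848100) = 2.070222
h(2.070222) = -0.053079
x₃ = 2.070222 − (-0.053079)·(2.070222 − 2.100000) / (-0.053079 − 0.848100) = 2.070222 − (0.001581)/(-0.901179) = 2.071976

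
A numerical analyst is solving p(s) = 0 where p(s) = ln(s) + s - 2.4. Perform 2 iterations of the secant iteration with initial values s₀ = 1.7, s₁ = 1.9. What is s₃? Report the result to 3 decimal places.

1.808

p(1.7) = -0.16937, p(1.9) = 0.14185
s₂ = 1.90000 − 0.14185·(1.90000 − 1.70000) / (0.14185 − (-0.16937)) = 1.90000 − (0.02837)/(0.31123) = 1.80884
p(1.80884) = 0.00153
s₃ = 1.80884 − 0.00153·(1.80884 − 1.90000) / (0.00153 − 0.14185) = 1.80884 − (-0.00014)/(-0.14033) = 1.80785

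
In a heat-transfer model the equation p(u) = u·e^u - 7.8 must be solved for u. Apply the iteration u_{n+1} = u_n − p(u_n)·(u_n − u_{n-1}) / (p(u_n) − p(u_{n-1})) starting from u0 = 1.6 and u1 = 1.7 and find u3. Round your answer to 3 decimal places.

p(1.6) = 0.12485, p(1.7) = 1.50571
u2 = 1.70000 − 1.50571·(1.70000 − 1.60000) / (1.50571 − 0.12485) = 1.70000 − (0.15057)/(1.38086) = 1.59096
p(1.59096) = 0.00914
u3 = 1.59096 − 0.00914·(1.59096 − 1.70000) / (0.00914 − 1.50571) = 1.59096 − (-0.00100)/(-1.49657) = 1.59029

1.590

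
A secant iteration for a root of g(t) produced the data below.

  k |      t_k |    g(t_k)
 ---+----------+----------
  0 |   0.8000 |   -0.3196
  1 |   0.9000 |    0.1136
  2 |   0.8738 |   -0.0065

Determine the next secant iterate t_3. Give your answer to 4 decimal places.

0.8752

t_3 = 0.8738 − (-0.0065)·(0.8738 − 0.9000) / (-0.0065 − 0.1136)
   = 0.8738 − (0.000170)/(-0.120100) = 0.875218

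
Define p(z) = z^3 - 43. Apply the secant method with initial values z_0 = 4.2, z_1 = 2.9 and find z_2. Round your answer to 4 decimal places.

3.3868

p(4.2) = 31.088000, p(2.9) = -18.611000
z_2 = 2.900000 − (-18.611000)·(2.900000 − 4.200000) / (-18.611000 − 31.088000) = 2.900000 − (24.194300)/(-49.699000) = 3.386817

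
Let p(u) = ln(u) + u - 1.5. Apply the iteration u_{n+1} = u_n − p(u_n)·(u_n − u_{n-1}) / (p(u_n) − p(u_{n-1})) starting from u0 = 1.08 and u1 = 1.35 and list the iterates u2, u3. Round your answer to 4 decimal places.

p(1.08) = -0.343039, p(1.35) = 0.150105
u2 = 1.350000 − 0.150105·(1.350000 − 1.080000) / (0.150105 − (-0.343039)) = 1.350000 − (0.040528)/(0.493144) = 1.267817
p(1.267817) = 0.005113
u3 = 1.267817 − 0.005113·(1.267817 − 1.350000) / (0.005113 − 0.150105) = 1.267817 − (-0.000420)/(-0.144992) = 1.264919

1.2678, 1.2649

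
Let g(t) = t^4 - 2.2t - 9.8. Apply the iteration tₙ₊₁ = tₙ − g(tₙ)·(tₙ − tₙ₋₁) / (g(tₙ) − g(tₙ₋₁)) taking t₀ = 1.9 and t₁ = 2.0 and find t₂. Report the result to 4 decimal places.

1.9345

g(1.9) = -0.947900, g(2.0) = 1.800000
t₂ = 2.000000 − 1.800000·(2.000000 − 1.900000) / (1.800000 − (-0.947900)) = 2.000000 − (0.180000)/(2.747900) = 1.934495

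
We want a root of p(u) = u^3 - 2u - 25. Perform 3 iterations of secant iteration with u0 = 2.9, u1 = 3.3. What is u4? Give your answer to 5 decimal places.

3.15159

p(2.9) = -6.4110000, p(3.3) = 4.3370000
u2 = 3.3000000 − 4.3370000·(3.3000000 − 2.9000000) / (4.3370000 − (-6.4110000)) = 3.3000000 − (1.7348000)/(10.7480000) = 3.1385932
p(3.1385932) = -0.3596345
u3 = 3.1385932 − (-0.3596345)·(3.1385932 − 3.3000000) / (-0.3596345 − 4.3370000) = 3.1385932 − (0.0580474)/(-4.6966345) = 3.1509526
p(3.1509526) = -0.0176652
u4 = 3.1509526 − (-0.0176652)·(3.1509526 − 3.1385932) / (-0.0176652 − (-0.3596345)) = 3.1509526 − (-0.0002183)/(0.3419693) = 3.1515910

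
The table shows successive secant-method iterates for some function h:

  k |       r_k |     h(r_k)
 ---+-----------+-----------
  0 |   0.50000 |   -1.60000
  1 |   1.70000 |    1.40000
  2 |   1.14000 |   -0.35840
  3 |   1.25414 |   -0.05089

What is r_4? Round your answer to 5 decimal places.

r_4 = 1.25414 − (-0.05089)·(1.25414 − 1.14000) / (-0.05089 − (-0.35840))
   = 1.25414 − (-0.0058086)/(0.3075100) = 1.2730291

1.27303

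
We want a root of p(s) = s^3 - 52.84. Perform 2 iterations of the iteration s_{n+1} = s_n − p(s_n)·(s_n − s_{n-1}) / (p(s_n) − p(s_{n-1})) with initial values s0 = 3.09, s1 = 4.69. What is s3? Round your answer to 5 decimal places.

p(3.09) = -23.3363710, p(4.69) = 50.3217090
s2 = 4.6900000 − 50.3217090·(4.6900000 − 3.0900000) / (50.3217090 − (-23.3363710)) = 4.6900000 − (80.5147344)/(73.6580800) = 3.5969124
p(3.5969124) = -6.3039432
s3 = 3.5969124 − (-6.3039432)·(3.5969124 − 4.6900000) / (-6.3039432 − 50.3217090) = 3.5969124 − (6.8907622)/(-56.6256522) = 3.7186022

3.71860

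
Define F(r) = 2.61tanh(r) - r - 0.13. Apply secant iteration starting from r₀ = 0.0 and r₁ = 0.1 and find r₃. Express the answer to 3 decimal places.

F(0.0) = -0.13000, F(0.1) = 0.03013
r₂ = 0.10000 − 0.03013·(0.10000 − 0.00000) / (0.03013 − (-0.13000)) = 0.10000 − (0.00301)/(0.16013) = 0.08118
F(0.08118) = 0.00024
r₃ = 0.08118 − 0.00024·(0.08118 − 0.10000) / (0.00024 − 0.03013) = 0.08118 − (0.00000)/(-0.02989) = 0.08103

0.081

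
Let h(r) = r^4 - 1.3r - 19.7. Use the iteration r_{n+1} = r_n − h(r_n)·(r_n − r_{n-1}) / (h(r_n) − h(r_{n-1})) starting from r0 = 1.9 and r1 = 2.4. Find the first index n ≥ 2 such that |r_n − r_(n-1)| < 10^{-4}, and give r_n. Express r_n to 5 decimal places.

h(1.9) = -9.1379000, h(2.4) = 10.3576000
r2 = 2.4000000 − 10.3576000·(0.5000000)/(19.4955000) = 2.1343592;  |Δ| = 0.2656408
h(2.1343592) = -1.7221847
r3 = 2.1343592 − (-1.7221847)·(-0.2656408)/(-12.0797847) = 2.1722310;  |Δ| = 0.0378717
h(2.1722310) = -0.2588339
r4 = 2.1722310 − (-0.2588339)·(0.0378717)/(1.4633508) = 2.1789296;  |Δ| = 0.0066987
h(2.1789296) = 0.0083722
r5 = 2.1789296 − 0.0083722·(0.0066987)/(0.2672062) = 2.1787197;  |Δ| = 0.0002099
h(2.1787197) = -0.0000387
r6 = 2.1787197 − (-0.0000387)·(-0.0002099)/(-0.0084110) = 2.1787207;  |Δ| = 0.0000010
|r6 − r5| = 0.0000010 < 10^{-4}

n = 6, r_n = 2.17872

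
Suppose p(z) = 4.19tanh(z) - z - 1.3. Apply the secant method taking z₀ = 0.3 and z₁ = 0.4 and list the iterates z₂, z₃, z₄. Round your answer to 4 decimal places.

p(0.3) = -0.379400, p(0.4) = -0.108014
z₂ = 0.400000 − (-0.108014)·(0.400000 − 0.300000) / (-0.108014 − (-0.379400)) = 0.400000 − (-0.010801)/(0.271386) = 0.439801
p(0.439801) = -0.007323
z₃ = 0.439801 − (-0.007323)·(0.439801 − 0.400000) / (-0.007323 − (-0.108014)) = 0.439801 − (-0.000291)/(0.100691) = 0.442695
p(0.442695) = -0.000175
z₄ = 0.442695 − (-0.000175)·(0.442695 − 0.439801) / (-0.000175 − (-0.007323)) = 0.442695 − (-0.000001)/(0.007148) = 0.442766

0.4398, 0.4427, 0.4428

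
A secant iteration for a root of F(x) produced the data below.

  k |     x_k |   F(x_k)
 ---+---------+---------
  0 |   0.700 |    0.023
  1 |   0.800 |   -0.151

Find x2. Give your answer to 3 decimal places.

0.713

x2 = 0.800 − (-0.151)·(0.800 − 0.700) / (-0.151 − 0.023)
   = 0.800 − (-0.01510)/(-0.17400) = 0.71322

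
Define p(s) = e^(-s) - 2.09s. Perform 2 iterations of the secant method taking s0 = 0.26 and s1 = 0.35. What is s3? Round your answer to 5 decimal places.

p(0.26) = 0.2276516, p(0.35) = -0.0268119
s2 = 0.3500000 − (-0.0268119)·(0.3500000 − 0.2600000) / (-0.0268119 − 0.2276516) = 0.3500000 − (-0.0024131)/(-0.2544635) = 0.3405170
p(0.3405170) = -0.0002782
s3 = 0.3405170 − (-0.0002782)·(0.3405170 − 0.3500000) / (-0.0002782 − (-0.0268119)) = 0.3405170 − (0.0000026)/(0.0265338) = 0.3404176

0.34042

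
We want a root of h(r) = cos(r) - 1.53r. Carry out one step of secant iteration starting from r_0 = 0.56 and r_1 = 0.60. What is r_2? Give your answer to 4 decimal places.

h(0.56) = -0.009545, h(0.60) = -0.092664
r_2 = 0.600000 − (-0.092664)·(0.600000 − 0.560000) / (-0.092664 − (-0.009545)) = 0.600000 − (-0.003707)/(-0.083119) = 0.555407

0.5554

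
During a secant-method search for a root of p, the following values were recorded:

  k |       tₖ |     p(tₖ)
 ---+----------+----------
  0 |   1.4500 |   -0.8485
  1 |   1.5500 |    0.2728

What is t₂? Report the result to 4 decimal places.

1.5257

t₂ = 1.5500 − 0.2728·(1.5500 − 1.4500) / (0.2728 − (-0.8485))
   = 1.5500 − (0.027280)/(1.121300) = 1.525671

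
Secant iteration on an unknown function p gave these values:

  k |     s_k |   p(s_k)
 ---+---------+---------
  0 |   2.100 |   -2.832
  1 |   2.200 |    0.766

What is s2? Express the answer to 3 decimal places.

s2 = 2.200 − 0.766·(2.200 − 2.100) / (0.766 − (-2.832))
   = 2.200 − (0.07660)/(3.59800) = 2.17871

2.179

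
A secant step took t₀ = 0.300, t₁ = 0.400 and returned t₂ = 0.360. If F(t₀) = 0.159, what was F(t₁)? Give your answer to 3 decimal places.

-0.106

The secant line through (0.300, 0.159) and (0.400, F(t₁)) crosses zero at t₂ = 0.360.
So (0.300, 0.159), (0.400, F(t₁)), (0.360, 0) are collinear:
F(t₁) = 0.159 · (0.400 − 0.360) / (0.300 − 0.360) = 0.159 · (0.04000)/(-0.06000) = -0.10600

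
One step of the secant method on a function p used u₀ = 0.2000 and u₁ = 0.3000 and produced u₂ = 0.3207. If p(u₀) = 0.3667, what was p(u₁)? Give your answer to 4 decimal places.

0.0629

The secant line through (0.2000, 0.3667) and (0.3000, p(u₁)) crosses zero at u₂ = 0.3207.
So (0.2000, 0.3667), (0.3000, p(u₁)), (0.3207, 0) are collinear:
p(u₁) = 0.3667 · (0.3000 − 0.3207) / (0.2000 − 0.3207) = 0.3667 · (-0.020700)/(-0.120700) = 0.062889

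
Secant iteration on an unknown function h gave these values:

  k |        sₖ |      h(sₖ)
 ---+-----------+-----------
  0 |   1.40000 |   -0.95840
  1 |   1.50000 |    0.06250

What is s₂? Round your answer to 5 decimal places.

1.49388

s₂ = 1.50000 − 0.06250·(1.50000 − 1.40000) / (0.06250 − (-0.95840))
   = 1.50000 − (0.0062500)/(1.0209000) = 1.4938780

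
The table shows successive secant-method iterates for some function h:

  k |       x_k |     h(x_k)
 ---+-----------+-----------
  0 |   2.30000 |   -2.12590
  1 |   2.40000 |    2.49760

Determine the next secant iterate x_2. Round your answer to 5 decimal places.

2.34598

x_2 = 2.40000 − 2.49760·(2.40000 − 2.30000) / (2.49760 − (-2.12590))
   = 2.40000 − (0.2497600)/(4.6235000) = 2.3459803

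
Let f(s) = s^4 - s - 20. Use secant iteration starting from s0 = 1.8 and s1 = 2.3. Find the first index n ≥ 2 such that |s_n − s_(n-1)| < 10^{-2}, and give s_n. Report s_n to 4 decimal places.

n = 4, s_n = 2.1700

f(1.8) = -11.302400, f(2.3) = 5.684100
s2 = 2.300000 − 5.684100·(0.500000)/(16.986500) = 2.132688;  |Δ| = 0.167312
f(2.132688) = -1.445137
s3 = 2.132688 − (-1.445137)·(-0.167312)/(-7.129237) = 2.166603;  |Δ| = 0.033915
f(2.166603) = -0.131389
s4 = 2.166603 − (-0.131389)·(0.033915)/(1.313748) = 2.169995;  |Δ| = 0.003392
|s4 − s3| = 0.003392 < 10^{-2}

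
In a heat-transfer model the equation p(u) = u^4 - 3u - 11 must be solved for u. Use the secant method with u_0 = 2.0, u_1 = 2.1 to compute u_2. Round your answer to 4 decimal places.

p(2.0) = -1.000000, p(2.1) = 2.148100
u_2 = 2.100000 − 2.148100·(2.100000 − 2.000000) / (2.148100 − (-1.000000)) = 2.100000 − (0.214810)/(3.148100) = 2.031765

2.0318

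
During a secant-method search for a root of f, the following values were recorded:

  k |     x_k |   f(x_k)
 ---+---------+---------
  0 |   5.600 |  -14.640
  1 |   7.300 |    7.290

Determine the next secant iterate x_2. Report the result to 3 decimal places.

6.735

x_2 = 7.300 − 7.290·(7.300 − 5.600) / (7.290 − (-14.640))
   = 7.300 − (12.39300)/(21.93000) = 6.73488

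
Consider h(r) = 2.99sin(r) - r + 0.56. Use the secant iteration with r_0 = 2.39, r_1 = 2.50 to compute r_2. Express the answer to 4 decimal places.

h(2.39) = 0.211582, h(2.50) = -0.150568
r_2 = 2.500000 − (-0.150568)·(2.500000 − 2.390000) / (-0.150568 − 0.211582) = 2.500000 − (-0.016563)/(-0.362150) = 2.454266

2.4543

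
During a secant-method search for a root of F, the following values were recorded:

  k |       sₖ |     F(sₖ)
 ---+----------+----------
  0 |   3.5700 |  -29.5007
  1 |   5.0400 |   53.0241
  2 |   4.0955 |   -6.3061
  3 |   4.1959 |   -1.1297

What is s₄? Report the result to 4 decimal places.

4.2178

s₄ = 4.1959 − (-1.1297)·(4.1959 − 4.0955) / (-1.1297 − (-6.3061))
   = 4.1959 − (-0.113422)/(5.176400) = 4.217811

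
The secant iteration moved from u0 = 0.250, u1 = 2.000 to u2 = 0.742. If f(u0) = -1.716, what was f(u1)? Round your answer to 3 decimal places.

4.388

The secant line through (0.250, -1.716) and (2.000, f(u1)) crosses zero at u2 = 0.742.
So (0.250, -1.716), (2.000, f(u1)), (0.742, 0) are collinear:
f(u1) = -1.716 · (2.000 − 0.742) / (0.250 − 0.742) = -1.716 · (1.25800)/(-0.49200) = 4.38766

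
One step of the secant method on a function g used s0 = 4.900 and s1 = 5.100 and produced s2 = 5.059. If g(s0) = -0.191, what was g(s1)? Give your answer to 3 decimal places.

The secant line through (4.900, -0.191) and (5.100, g(s1)) crosses zero at s2 = 5.059.
So (4.900, -0.191), (5.100, g(s1)), (5.059, 0) are collinear:
g(s1) = -0.191 · (5.100 − 5.059) / (4.900 − 5.059) = -0.191 · (0.04100)/(-0.15900) = 0.04925

0.049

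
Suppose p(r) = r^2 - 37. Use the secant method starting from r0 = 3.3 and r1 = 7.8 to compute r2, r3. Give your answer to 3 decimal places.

p(3.3) = -26.11000, p(7.8) = 23.84000
r2 = 7.80000 − 23.84000·(7.80000 − 3.30000) / (23.84000 − (-26.11000)) = 7.80000 − (107.28000)/(49.95000) = 5.65225
p(5.65225) = -5.05204
r3 = 5.65225 − (-5.05204)·(5.65225 − 7.80000) / (-5.05204 − 23.84000) = 5.65225 − (10.85052)/(-28.89204) = 6.02781

5.652, 6.028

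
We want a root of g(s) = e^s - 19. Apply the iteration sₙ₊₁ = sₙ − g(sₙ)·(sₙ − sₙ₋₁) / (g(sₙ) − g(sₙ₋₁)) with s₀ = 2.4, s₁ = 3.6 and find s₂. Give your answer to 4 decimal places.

2.7743

g(2.4) = -7.976824, g(3.6) = 17.598234
s₂ = 3.600000 − 17.598234·(3.600000 − 2.400000) / (17.598234 − (-7.976824)) = 3.600000 − (21.117881)/(25.575058) = 2.774278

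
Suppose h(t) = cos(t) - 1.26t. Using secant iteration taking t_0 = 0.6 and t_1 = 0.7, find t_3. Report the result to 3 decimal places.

0.638

h(0.6) = 0.06934, h(0.7) = -0.11716
t_2 = 0.70000 − (-0.11716)·(0.70000 − 0.60000) / (-0.11716 − 0.06934) = 0.70000 − (-0.01172)/(-0.18649) = 0.63718
h(0.63718) = 0.00093
t_3 = 0.63718 − 0.00093·(0.63718 − 0.70000) / (0.00093 − (-0.11716)) = 0.63718 − (-0.00006)/(0.11809) = 0.63767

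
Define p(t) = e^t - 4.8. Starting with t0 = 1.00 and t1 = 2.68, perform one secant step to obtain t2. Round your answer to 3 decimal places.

1.295

p(1.00) = -2.08172, p(2.68) = 9.78509
t2 = 2.68000 − 9.78509·(2.68000 − 1.00000) / (9.78509 − (-2.08172)) = 2.68000 − (16.43896)/(11.86681) = 1.29471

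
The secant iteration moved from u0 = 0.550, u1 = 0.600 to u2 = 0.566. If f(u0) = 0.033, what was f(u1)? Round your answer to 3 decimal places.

-0.070

The secant line through (0.550, 0.033) and (0.600, f(u1)) crosses zero at u2 = 0.566.
So (0.550, 0.033), (0.600, f(u1)), (0.566, 0) are collinear:
f(u1) = 0.033 · (0.600 − 0.566) / (0.550 − 0.566) = 0.033 · (0.03400)/(-0.01600) = -0.07013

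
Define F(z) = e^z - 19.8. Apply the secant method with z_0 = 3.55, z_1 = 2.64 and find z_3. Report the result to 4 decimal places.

3.0029

F(3.55) = 15.013317, F(2.64) = -5.786796
z_2 = 2.640000 − (-5.786796)·(2.640000 − 3.550000) / (-5.786796 − 15.013317) = 2.640000 − (5.265985)/(-20.800114) = 2.893171
F(2.893171) = -1.749544
z_3 = 2.893171 − (-1.749544)·(2.893171 − 2.640000) / (-1.749544 − (-5.786796)) = 2.893171 − (-0.442934)/(4.037253) = 3.002883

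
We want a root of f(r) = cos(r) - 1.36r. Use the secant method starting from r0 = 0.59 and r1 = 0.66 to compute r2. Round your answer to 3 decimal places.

f(0.59) = 0.02854, f(0.66) = -0.10761
r2 = 0.66000 − (-0.10761)·(0.66000 − 0.59000) / (-0.10761 − 0.02854) = 0.66000 − (-0.00753)/(-0.13615) = 0.60467

0.605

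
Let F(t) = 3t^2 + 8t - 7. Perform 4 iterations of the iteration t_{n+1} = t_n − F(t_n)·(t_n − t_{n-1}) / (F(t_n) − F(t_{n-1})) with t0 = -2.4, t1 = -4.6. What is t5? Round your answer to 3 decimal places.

-3.361

F(-2.4) = -8.92000, F(-4.6) = 19.68000
t2 = -4.60000 − 19.68000·(-4.60000 − (-2.40000)) / (19.68000 − (-8.92000)) = -4.60000 − (-43.29600)/(28.60000) = -3.08615
F(-3.08615) = -3.11619
t3 = -3.08615 − (-3.11619)·(-3.08615 − (-4.60000)) / (-3.11619 − 19.68000) = -3.08615 − (-4.71744)/(-22.79619) = -3.29309
F(-3.29309) = -0.81135
t4 = -3.29309 − (-0.81135)·(-3.29309 − (-3.08615)) / (-0.81135 − (-3.11619)) = -3.29309 − (0.16790)/(2.30484) = -3.36594
F(-3.36594) = 0.06115
t5 = -3.36594 − 0.06115·(-3.36594 − (-3.29309)) / (0.06115 − (-0.81135)) = -3.36594 − (-0.00445)/(0.87250) = -3.36084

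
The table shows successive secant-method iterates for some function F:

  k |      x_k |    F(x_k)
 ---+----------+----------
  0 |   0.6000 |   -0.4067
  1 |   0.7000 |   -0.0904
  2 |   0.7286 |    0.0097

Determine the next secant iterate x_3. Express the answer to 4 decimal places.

0.7258

x_3 = 0.7286 − 0.0097·(0.7286 − 0.7000) / (0.0097 − (-0.0904))
   = 0.7286 − (0.000277)/(0.100100) = 0.725829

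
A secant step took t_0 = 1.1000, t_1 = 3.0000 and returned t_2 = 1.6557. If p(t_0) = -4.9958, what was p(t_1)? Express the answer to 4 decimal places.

The secant line through (1.1000, -4.9958) and (3.0000, p(t_1)) crosses zero at t_2 = 1.6557.
So (1.1000, -4.9958), (3.0000, p(t_1)), (1.6557, 0) are collinear:
p(t_1) = -4.9958 · (3.0000 − 1.6557) / (1.1000 − 1.6557) = -4.9958 · (1.344300)/(-0.555700) = 12.085395

12.0854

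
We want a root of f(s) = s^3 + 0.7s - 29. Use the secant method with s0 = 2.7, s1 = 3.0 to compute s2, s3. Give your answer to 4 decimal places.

2.9960, 2.9964

f(2.7) = -7.427000, f(3.0) = 0.100000
s2 = 3.000000 − 0.100000·(3.000000 − 2.700000) / (0.100000 − (-7.427000)) = 3.000000 − (0.030000)/(7.527000) = 2.996014
f(2.996014) = -0.010260
s3 = 2.996014 − (-0.010260)·(2.996014 − 3.000000) / (-0.010260 − 0.100000) = 2.996014 − (0.000041)/(-0.110260) = 2.996385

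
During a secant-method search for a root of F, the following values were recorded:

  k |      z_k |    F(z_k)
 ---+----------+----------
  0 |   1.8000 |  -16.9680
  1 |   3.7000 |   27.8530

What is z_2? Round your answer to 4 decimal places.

2.5193

z_2 = 3.7000 − 27.8530·(3.7000 − 1.8000) / (27.8530 − (-16.9680))
   = 3.7000 − (52.920700)/(44.821000) = 2.519288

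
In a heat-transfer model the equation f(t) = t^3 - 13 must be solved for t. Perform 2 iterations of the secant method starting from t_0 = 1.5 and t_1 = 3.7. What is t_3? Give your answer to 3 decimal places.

f(1.5) = -9.62500, f(3.7) = 37.65300
t_2 = 3.70000 − 37.65300·(3.70000 − 1.50000) / (37.65300 − (-9.62500)) = 3.70000 − (82.83660)/(47.27800) = 1.94788
f(1.94788) = -5.60925
t_3 = 1.94788 − (-5.60925)·(1.94788 − 3.70000) / (-5.60925 − 37.65300) = 1.94788 − (9.82807)/(-43.26225) = 2.17506

2.175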